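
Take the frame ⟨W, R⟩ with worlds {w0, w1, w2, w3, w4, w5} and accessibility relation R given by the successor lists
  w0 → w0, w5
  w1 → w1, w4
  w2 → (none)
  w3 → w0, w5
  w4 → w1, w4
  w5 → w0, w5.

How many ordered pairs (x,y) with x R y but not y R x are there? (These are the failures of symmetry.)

Enumerating: (w3,w0), (w3,w5).

2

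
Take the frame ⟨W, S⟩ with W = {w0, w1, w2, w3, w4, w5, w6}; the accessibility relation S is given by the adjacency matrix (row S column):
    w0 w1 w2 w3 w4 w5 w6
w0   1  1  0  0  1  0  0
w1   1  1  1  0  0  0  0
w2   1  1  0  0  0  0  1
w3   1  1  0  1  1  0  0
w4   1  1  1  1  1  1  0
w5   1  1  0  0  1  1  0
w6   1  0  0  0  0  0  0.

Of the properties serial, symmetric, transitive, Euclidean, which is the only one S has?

serial

Serial: yes — every world has a successor (e.g. w0 S w0).
Symmetric: no — w2 S w0 but not w0 S w2.
Transitive: no — w0 S w1 and w1 S w2, but not w0 S w2.
Euclidean: no — w0 S w1 and w0 S w4, but not w1 S w4.
Only serial holds.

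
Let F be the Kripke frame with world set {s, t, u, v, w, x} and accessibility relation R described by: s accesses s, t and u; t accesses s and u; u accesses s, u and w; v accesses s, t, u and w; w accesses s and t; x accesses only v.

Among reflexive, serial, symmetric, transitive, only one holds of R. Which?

Reflexive: no — t is not related to itself.
Serial: yes — every world has a successor (e.g. s R s).
Symmetric: no — t R u but not u R t.
Transitive: no — s R u and u R w, but not s R w.
Only serial holds.

serial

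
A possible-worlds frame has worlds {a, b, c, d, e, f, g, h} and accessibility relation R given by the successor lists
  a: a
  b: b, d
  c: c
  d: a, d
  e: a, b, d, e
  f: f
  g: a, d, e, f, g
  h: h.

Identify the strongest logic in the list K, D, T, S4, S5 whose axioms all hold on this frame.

T

Serial (axiom D): yes — every world has a successor (e.g. a R a).
Reflexive (axiom T): yes — every world is R-related to itself.
Transitive (axiom 4): no — b R d and d R a, but not b R a.
Euclidean (axiom 5): no — e R a and e R b, but not a R b.
So F validates K, D, T; S4 would additionally require R to be transitive. The strongest is T.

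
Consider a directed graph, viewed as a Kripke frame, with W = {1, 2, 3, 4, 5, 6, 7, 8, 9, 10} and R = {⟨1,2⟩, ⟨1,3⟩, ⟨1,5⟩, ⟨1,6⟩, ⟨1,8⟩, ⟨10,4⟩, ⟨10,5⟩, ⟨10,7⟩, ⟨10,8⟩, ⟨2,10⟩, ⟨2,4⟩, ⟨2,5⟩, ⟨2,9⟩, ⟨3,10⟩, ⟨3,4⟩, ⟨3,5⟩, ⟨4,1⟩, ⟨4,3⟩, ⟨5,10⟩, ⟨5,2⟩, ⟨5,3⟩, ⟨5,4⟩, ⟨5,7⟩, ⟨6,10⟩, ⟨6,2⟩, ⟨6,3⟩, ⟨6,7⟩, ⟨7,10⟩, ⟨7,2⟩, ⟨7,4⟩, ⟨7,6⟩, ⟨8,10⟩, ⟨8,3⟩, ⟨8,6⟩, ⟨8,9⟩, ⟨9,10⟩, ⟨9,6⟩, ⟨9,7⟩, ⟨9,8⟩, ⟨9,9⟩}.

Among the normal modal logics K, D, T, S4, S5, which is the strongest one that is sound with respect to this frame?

D

Serial (axiom D): yes — every world has a successor (e.g. 1 R 2).
Reflexive (axiom T): no — 1 is not related to itself.
Transitive (axiom 4): no — 1 R 2 and 2 R 10, but not 1 R 10.
Euclidean (axiom 5): no — 1 R 2 and 1 R 3, but not 2 R 3.
So F validates K, D; T would additionally require R to be reflexive. The strongest is D.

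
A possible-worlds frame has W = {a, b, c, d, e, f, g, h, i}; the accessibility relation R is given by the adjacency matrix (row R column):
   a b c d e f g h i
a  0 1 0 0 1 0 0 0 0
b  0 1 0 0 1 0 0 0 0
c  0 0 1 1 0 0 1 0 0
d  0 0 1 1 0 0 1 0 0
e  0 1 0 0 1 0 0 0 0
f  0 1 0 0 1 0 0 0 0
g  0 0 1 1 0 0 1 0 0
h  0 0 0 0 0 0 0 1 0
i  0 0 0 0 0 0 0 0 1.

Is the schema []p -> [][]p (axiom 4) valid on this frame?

Yes

By correspondence theory, 4 is valid on a frame iff R is transitive.
Transitive: yes — every two-step R-path is closed by a direct edge.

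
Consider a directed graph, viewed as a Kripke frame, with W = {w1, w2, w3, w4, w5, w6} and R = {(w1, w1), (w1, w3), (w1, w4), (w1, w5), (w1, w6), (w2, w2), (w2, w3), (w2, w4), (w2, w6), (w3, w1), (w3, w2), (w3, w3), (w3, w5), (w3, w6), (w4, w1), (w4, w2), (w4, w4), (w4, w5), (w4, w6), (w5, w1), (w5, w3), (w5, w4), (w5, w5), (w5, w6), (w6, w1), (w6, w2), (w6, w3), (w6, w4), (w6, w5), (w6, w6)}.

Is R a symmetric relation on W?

Yes

Symmetric: yes — every pair in R has its reverse in R.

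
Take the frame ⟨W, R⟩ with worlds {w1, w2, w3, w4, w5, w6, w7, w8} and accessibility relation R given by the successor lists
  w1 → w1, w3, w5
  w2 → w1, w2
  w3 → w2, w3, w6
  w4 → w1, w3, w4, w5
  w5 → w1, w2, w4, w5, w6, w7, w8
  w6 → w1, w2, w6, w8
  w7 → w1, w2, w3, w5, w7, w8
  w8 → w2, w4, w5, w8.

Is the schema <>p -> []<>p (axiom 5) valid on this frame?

The schema 5 characterises exactly the Euclidean frames.
Euclidean: no — w1 R w3 and w1 R w5, but not w3 R w5.

No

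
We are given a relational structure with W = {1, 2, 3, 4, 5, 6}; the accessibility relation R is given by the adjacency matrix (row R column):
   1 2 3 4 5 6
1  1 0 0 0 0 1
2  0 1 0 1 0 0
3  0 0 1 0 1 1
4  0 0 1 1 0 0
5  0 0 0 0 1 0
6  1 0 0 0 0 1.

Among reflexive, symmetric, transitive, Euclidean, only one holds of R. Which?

reflexive

Reflexive: yes — every world is R-related to itself.
Symmetric: no — 2 R 4 but not 4 R 2.
Transitive: no — 2 R 4 and 4 R 3, but not 2 R 3.
Euclidean: no — 3 R 5 and 3 R 6, but not 5 R 6.
Only reflexive holds.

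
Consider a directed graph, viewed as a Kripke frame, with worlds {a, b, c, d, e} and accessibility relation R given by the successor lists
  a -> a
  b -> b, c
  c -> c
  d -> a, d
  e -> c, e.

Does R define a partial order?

Reflexive: yes — every world is R-related to itself.
Transitive: yes — every two-step R-path is closed by a direct edge.
Antisymmetric: yes — no distinct pair is related both ways.
So R is a partial order.

Yes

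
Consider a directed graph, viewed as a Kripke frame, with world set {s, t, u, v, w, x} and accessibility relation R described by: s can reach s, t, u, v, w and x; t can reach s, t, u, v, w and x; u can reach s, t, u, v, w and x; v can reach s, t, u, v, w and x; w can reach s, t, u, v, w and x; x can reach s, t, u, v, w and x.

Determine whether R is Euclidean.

Euclidean: yes — any two successors of a common world are R-related.

Yes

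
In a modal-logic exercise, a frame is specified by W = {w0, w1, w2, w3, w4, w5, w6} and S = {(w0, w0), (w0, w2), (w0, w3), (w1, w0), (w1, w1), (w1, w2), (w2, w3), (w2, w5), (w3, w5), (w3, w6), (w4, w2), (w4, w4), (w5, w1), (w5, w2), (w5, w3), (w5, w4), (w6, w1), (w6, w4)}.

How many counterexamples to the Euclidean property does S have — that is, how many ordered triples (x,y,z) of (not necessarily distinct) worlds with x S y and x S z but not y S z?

Enumerating: (w0,w2,w0), (w0,w2,w2), (w0,w3,w0), (w0,w3,w2), (w0,w3,w3), (w1,w0,w1), (w1,w2,w0), (w1,w2,w1), (w1,w2,w2), (w2,w3,w3), (w2,w5,w5), (w3,w5,w5), … and 18 more.
Total: 30.

30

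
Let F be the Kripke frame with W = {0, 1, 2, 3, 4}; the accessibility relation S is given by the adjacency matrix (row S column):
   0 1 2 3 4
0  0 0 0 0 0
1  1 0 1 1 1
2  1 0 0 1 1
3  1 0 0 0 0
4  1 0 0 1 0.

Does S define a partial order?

Reflexive: no — 0 is not related to itself.
Transitive: yes — every two-step S-path is closed by a direct edge.
Antisymmetric: yes — no distinct pair is related both ways.
So S is not a partial order.

No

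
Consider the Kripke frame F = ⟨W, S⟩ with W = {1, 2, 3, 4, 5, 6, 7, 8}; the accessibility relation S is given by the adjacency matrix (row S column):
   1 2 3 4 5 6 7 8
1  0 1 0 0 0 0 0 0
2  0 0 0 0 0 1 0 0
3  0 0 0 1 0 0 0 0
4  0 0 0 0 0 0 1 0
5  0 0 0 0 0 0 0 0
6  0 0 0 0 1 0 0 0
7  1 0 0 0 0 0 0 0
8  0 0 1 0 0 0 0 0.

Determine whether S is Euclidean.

No

Euclidean: no — 1 S 2 and 1 S 2, but not 2 S 2.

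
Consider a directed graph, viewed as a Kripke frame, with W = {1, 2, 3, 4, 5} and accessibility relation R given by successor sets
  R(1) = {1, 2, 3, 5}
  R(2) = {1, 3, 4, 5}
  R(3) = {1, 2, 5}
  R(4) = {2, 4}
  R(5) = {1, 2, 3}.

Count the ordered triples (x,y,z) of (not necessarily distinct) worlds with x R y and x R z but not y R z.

Enumerating: (1,2,2), (1,3,3), (1,5,5), (2,1,4), (2,3,3), (2,3,4), (2,4,1), (2,4,3), (2,4,5), (2,5,4), (2,5,5), (3,2,2), (3,5,5), (4,2,2), (5,2,2), (5,3,3).

16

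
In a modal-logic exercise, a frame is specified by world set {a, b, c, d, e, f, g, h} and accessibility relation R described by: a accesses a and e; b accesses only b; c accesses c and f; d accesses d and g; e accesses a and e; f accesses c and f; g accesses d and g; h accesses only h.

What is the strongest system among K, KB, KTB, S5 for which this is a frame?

Symmetric (axiom B): yes — every pair in R has its reverse in R.
Reflexive (axiom T): yes — every world is R-related to itself.
Euclidean (axiom 5): yes — any two successors of a common world are R-related.
So F validates K, KB, KTB, S5. The strongest is S5.

S5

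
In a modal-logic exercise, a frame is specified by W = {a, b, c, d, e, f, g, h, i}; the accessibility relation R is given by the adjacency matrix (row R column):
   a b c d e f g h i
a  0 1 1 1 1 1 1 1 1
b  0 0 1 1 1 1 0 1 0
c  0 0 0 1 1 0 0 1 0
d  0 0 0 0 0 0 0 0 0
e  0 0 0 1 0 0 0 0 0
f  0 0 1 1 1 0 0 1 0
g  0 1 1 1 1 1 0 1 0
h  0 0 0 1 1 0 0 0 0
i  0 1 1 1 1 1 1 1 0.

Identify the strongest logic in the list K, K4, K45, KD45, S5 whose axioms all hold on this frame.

Transitive (axiom 4): yes — every two-step R-path is closed by a direct edge.
Euclidean (axiom 5): no — a R b and a R g, but not b R g.
Serial (axiom D): no — d has no R-successor.
Reflexive (axiom T): no — a is not related to itself.
So F validates K, K4; K45 would additionally require R to be Euclidean. The strongest is K4.

K4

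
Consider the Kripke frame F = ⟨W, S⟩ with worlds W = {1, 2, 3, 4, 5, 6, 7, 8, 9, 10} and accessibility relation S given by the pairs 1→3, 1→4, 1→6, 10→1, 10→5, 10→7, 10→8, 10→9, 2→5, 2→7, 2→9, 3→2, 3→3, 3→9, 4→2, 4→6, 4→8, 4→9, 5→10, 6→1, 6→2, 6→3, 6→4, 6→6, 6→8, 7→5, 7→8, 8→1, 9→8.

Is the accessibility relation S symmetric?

No

Symmetric: no — 1 S 3 but not 3 S 1.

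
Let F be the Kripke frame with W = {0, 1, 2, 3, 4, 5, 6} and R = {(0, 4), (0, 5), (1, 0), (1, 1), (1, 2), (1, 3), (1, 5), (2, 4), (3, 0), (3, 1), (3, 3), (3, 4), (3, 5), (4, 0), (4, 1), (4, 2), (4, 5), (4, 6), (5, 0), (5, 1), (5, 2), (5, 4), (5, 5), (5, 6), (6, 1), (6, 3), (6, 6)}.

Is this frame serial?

Yes

Serial: yes — every world has a successor (e.g. 0 R 4).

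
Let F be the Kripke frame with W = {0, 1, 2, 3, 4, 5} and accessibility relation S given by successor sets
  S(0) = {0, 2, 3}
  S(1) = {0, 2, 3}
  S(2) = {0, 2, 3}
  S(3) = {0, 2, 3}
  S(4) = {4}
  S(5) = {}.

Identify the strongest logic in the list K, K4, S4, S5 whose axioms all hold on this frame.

Transitive (axiom 4): yes — every two-step S-path is closed by a direct edge.
Reflexive (axiom T): no — 1 is not related to itself.
Euclidean (axiom 5): yes — any two successors of a common world are S-related.
So F validates K, K4; S4 would additionally require S to be reflexive. The strongest is K4.

K4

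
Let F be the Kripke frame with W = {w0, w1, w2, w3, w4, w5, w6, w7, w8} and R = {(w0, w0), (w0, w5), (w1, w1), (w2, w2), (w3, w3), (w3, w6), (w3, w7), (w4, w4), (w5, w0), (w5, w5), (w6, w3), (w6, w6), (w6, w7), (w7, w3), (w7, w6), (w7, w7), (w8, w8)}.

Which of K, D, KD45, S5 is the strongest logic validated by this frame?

S5

Serial (axiom D): yes — every world has a successor (e.g. w0 R w0).
Euclidean (axiom 5): yes — any two successors of a common world are R-related.
Transitive (axiom 4): yes — every two-step R-path is closed by a direct edge.
Reflexive (axiom T): yes — every world is R-related to itself.
So F validates K, D, KD45, S5. The strongest is S5.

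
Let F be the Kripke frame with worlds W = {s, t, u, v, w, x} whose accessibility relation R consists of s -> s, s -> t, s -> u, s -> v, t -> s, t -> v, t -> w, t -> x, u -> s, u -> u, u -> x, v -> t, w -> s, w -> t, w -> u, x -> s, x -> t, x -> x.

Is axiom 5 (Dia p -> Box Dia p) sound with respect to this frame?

The schema 5 characterises exactly the Euclidean frames.
Euclidean: no — s R t and s R u, but not t R u.

No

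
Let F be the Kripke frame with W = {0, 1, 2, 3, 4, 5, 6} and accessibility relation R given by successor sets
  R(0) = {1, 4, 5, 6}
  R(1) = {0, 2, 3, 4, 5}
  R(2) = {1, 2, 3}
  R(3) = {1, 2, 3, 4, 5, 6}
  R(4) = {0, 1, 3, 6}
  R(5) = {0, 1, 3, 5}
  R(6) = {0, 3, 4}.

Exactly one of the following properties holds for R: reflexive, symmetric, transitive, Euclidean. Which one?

Reflexive: no — 0 is not related to itself.
Symmetric: yes — every pair in R has its reverse in R.
Transitive: no — 0 R 1 and 1 R 2, but not 0 R 2.
Euclidean: no — 0 R 1 and 0 R 6, but not 1 R 6.
Only symmetric holds.

symmetric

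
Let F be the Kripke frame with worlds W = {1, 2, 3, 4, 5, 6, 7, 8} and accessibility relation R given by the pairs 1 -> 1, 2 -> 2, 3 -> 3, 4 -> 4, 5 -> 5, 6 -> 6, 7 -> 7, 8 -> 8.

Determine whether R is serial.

Yes

Serial: yes — every world has a successor (e.g. 1 R 1).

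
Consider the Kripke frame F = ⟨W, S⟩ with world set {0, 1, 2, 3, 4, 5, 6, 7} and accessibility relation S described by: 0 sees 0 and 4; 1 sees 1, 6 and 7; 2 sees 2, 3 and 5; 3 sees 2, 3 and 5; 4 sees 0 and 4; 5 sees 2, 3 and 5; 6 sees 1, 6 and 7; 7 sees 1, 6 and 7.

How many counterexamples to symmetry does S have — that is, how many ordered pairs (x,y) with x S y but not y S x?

0

S is symmetric; there are no such tuples.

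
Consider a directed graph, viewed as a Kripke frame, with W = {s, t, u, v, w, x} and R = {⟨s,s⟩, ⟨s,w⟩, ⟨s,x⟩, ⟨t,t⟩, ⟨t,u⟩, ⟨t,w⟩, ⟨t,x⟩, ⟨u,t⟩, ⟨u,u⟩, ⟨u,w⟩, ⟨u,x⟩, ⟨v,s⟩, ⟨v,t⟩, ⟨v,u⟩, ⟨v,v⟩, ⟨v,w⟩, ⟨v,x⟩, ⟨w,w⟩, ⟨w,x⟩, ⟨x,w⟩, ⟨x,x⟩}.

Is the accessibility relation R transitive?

Transitive: yes — every two-step R-path is closed by a direct edge.

Yes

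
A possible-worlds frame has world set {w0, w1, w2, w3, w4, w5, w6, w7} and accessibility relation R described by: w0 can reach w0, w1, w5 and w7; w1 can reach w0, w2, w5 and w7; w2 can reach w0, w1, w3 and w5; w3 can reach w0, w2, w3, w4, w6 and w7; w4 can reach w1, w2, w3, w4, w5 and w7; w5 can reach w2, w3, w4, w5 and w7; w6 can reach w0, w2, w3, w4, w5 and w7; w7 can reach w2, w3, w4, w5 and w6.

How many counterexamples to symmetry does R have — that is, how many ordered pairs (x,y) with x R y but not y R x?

Enumerating: (w0,w5), (w0,w7), (w1,w5), (w1,w7), (w2,w0), (w3,w0), (w4,w1), (w4,w2), (w5,w3), (w6,w0), (w6,w2), (w6,w4), (w6,w5), (w7,w2).

14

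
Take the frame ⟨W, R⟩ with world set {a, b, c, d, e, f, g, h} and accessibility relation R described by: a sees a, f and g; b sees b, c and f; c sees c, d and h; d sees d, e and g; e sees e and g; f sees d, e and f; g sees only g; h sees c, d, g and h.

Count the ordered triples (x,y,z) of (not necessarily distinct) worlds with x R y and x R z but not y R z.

23

Enumerating: (a,f,a), (a,f,g), (a,g,a), (a,g,f), (b,c,b), (b,c,f), (b,f,b), (b,f,c), (c,d,c), (c,d,h), (d,e,d), (d,g,d), … and 11 more.
Total: 23.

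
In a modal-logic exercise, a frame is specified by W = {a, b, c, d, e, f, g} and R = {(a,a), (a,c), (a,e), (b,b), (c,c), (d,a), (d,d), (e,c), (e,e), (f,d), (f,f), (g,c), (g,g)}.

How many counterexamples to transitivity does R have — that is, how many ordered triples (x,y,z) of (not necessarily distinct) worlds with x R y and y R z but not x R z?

Enumerating: (d,a,c), (d,a,e), (f,d,a).

3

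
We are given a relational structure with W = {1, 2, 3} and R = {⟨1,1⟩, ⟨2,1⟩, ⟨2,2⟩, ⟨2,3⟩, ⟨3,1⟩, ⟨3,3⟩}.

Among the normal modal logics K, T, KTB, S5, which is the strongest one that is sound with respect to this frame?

Reflexive (axiom T): yes — every world is R-related to itself.
Symmetric (axiom B): no — 2 R 1 but not 1 R 2.
Euclidean (axiom 5): no — 2 R 1 and 2 R 3, but not 1 R 3.
So F validates K, T; KTB would additionally require R to be symmetric. The strongest is T.

T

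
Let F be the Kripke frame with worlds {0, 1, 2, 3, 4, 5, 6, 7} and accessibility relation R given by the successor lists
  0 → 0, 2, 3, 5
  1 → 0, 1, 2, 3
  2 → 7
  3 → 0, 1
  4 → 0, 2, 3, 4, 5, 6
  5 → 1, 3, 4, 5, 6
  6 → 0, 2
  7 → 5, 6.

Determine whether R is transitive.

Transitive: no — 0 R 2 and 2 R 7, but not 0 R 7.

No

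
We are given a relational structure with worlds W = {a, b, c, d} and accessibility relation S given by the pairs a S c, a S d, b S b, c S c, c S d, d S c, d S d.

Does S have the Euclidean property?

Euclidean: yes — any two successors of a common world are S-related.

Yes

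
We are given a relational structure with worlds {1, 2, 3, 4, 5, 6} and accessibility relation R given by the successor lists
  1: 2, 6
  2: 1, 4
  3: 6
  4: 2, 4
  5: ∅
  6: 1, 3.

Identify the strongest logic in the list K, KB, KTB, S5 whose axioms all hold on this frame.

KB

Symmetric (axiom B): yes — every pair in R has its reverse in R.
Reflexive (axiom T): no — 1 is not related to itself.
Euclidean (axiom 5): no — 1 R 2 and 1 R 6, but not 2 R 6.
So F validates K, KB; KTB would additionally require R to be reflexive. The strongest is KB.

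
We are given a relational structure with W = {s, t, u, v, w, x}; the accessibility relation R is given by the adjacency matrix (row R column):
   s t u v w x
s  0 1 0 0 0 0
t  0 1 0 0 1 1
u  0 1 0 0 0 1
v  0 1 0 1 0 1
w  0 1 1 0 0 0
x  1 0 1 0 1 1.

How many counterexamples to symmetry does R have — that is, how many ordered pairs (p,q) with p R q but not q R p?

Enumerating: (s,t), (t,x), (u,t), (v,t), (v,x), (w,u), (x,s), (x,w).

8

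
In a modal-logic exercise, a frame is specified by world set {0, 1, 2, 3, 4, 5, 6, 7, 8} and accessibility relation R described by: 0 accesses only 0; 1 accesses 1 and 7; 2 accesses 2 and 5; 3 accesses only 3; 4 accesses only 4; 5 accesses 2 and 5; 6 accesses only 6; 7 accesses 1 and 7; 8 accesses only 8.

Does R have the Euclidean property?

Yes

Euclidean: yes — any two successors of a common world are R-related.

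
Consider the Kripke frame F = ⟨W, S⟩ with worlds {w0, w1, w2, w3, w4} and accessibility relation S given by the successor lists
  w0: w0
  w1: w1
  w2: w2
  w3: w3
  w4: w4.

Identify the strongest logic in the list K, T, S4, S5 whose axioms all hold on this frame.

Reflexive (axiom T): yes — every world is S-related to itself.
Transitive (axiom 4): yes — every two-step S-path is closed by a direct edge.
Euclidean (axiom 5): yes — any two successors of a common world are S-related.
So F validates K, T, S4, S5. The strongest is S5.

S5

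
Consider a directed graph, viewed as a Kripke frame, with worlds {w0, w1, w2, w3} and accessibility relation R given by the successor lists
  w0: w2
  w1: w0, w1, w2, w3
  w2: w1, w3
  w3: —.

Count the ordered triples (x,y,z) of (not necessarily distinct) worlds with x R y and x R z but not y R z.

12

Enumerating: (w0,w2,w2), (w1,w0,w0), (w1,w0,w1), (w1,w0,w3), (w1,w2,w0), (w1,w2,w2), (w1,w3,w0), (w1,w3,w1), (w1,w3,w2), (w1,w3,w3), (w2,w3,w1), (w2,w3,w3).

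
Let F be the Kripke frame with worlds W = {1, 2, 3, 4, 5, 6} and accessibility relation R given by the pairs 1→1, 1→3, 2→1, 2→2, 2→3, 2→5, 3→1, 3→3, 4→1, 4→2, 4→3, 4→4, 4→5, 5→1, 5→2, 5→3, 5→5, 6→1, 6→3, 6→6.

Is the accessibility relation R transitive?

Transitive: yes — every two-step R-path is closed by a direct edge.

Yes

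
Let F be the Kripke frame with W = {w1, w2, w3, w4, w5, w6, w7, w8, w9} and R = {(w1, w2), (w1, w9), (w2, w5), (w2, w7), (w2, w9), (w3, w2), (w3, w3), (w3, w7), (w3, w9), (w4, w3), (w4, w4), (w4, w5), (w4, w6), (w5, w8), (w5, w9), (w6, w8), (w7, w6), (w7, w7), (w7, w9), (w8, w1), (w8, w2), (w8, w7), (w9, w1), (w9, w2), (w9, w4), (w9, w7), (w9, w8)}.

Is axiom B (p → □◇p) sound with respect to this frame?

The schema B characterises exactly the symmetric frames.
Symmetric: no — w1 R w2 but not w2 R w1.

No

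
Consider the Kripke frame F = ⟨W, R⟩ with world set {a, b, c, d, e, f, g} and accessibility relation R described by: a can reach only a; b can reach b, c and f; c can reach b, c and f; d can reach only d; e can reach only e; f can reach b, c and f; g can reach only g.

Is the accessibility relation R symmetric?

Symmetric: yes — every pair in R has its reverse in R.

Yes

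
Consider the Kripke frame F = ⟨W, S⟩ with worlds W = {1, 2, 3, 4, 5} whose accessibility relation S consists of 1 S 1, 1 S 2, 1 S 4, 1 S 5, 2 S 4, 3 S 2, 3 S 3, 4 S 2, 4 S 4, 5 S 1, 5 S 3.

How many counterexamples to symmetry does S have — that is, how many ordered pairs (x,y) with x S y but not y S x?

4

Enumerating: (1,2), (1,4), (3,2), (5,3).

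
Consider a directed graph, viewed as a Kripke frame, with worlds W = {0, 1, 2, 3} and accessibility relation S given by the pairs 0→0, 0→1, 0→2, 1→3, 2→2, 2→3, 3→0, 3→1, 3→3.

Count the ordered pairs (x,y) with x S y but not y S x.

Enumerating: (0,1), (0,2), (2,3), (3,0).

4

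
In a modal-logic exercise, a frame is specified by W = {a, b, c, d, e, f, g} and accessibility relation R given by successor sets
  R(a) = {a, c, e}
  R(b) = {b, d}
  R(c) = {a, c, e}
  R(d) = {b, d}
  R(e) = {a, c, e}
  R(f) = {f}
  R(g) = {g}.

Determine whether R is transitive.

Transitive: yes — every two-step R-path is closed by a direct edge.

Yes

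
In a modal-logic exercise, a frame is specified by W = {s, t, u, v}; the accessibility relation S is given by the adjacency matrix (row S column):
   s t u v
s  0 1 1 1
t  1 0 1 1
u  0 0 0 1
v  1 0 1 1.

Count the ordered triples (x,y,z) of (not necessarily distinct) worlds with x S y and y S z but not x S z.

6

Enumerating: (s,t,s), (s,v,s), (t,s,t), (u,v,s), (u,v,u), (v,s,t).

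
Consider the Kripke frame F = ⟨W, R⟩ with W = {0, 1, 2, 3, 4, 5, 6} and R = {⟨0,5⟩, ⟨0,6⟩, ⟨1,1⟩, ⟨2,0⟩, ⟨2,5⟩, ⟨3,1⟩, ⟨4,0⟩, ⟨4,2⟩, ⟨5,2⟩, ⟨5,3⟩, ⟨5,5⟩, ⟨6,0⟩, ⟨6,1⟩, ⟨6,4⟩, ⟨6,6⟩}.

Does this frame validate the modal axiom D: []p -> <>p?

Axiom D corresponds to the accessibility relation being serial.
Serial: yes — every world has a successor (e.g. 0 R 5).

Yes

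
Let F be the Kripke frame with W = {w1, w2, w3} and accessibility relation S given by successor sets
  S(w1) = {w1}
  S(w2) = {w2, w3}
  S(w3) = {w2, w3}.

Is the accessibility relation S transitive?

Yes

Transitive: yes — every two-step S-path is closed by a direct edge.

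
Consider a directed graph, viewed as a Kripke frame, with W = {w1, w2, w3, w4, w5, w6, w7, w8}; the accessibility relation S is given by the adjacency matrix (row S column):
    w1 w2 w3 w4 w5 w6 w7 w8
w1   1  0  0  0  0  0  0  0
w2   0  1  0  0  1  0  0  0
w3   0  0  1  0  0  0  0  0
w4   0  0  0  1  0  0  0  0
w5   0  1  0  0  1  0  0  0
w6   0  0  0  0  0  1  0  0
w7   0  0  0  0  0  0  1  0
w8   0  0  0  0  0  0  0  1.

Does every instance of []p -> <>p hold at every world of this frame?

Yes

By correspondence theory, D is valid on a frame iff S is serial.
Serial: yes — every world has a successor (e.g. w1 S w1).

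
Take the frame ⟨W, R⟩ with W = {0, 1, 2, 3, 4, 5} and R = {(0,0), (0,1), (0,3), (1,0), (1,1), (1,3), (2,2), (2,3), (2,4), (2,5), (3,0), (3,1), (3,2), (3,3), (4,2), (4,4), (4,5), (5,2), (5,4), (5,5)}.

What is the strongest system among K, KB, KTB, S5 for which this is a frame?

Symmetric (axiom B): yes — every pair in R has its reverse in R.
Reflexive (axiom T): yes — every world is R-related to itself.
Euclidean (axiom 5): no — 2 R 3 and 2 R 4, but not 3 R 4.
So F validates K, KB, KTB; S5 would additionally require R to be Euclidean. The strongest is KTB.

KTB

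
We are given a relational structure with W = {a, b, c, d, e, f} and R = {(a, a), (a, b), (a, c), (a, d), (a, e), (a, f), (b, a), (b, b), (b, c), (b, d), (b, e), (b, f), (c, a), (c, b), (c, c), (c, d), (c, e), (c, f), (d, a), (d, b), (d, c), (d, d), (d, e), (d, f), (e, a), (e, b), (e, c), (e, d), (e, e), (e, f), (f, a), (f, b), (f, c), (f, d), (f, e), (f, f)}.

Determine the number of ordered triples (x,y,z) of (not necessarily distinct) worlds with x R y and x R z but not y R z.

0

R is Euclidean; there are no such tuples.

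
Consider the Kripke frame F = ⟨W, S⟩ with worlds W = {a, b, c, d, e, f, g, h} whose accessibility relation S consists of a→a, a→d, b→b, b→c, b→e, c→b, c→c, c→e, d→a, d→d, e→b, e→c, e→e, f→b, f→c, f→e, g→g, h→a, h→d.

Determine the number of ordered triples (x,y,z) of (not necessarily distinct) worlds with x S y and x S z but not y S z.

0

S is Euclidean; there are no such tuples.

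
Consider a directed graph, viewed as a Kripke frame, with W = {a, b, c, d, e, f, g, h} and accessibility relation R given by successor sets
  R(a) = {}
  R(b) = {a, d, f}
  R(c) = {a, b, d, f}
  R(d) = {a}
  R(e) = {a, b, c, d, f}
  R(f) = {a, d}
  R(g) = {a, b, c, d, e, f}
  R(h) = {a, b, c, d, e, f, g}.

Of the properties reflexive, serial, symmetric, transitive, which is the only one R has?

Reflexive: no — a is not related to itself.
Serial: no — a has no R-successor.
Symmetric: no — b R a but not a R b.
Transitive: yes — every two-step R-path is closed by a direct edge.
Only transitive holds.

transitive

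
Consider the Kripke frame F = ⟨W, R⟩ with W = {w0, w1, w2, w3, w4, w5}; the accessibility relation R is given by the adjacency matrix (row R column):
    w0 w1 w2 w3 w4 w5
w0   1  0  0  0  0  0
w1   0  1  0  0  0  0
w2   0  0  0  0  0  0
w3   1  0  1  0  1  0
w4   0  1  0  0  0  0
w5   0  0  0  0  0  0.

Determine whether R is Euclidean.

No

Euclidean: no — w3 R w0 and w3 R w2, but not w0 R w2.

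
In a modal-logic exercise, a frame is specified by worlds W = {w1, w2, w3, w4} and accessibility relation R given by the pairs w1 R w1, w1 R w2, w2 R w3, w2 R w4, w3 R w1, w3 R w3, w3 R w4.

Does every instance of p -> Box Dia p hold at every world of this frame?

No

The schema B characterises exactly the symmetric frames.
Symmetric: no — w1 R w2 but not w2 R w1.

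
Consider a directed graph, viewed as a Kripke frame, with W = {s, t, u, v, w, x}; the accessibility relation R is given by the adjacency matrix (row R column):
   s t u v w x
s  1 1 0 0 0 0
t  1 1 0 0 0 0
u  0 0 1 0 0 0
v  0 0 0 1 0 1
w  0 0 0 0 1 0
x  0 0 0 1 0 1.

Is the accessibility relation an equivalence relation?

Yes

Reflexive: yes — every world is R-related to itself.
Symmetric: yes — every pair in R has its reverse in R.
Transitive: yes — every two-step R-path is closed by a direct edge.
So R is an equivalence relation.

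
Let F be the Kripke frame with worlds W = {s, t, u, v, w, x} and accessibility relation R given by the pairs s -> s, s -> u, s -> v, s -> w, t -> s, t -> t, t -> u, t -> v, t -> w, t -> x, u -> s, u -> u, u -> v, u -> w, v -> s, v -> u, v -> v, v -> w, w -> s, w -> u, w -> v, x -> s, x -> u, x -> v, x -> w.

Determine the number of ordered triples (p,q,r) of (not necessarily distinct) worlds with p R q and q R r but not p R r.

3

Enumerating: (w,s,w), (w,u,w), (w,v,w).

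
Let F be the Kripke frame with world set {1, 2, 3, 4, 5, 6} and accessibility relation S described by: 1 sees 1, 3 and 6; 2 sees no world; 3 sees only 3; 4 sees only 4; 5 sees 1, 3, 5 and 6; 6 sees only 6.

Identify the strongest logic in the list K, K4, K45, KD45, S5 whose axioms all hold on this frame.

K4

Transitive (axiom 4): yes — every two-step S-path is closed by a direct edge.
Euclidean (axiom 5): no — 1 S 3 and 1 S 6, but not 3 S 6.
Serial (axiom D): no — 2 has no S-successor.
Reflexive (axiom T): no — 2 is not related to itself.
So F validates K, K4; K45 would additionally require S to be Euclidean. The strongest is K4.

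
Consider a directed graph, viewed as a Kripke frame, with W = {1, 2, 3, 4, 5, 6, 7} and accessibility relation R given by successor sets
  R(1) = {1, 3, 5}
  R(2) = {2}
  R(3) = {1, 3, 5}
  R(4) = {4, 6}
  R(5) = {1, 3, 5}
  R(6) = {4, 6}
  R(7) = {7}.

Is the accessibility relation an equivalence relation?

Yes

Reflexive: yes — every world is R-related to itself.
Symmetric: yes — every pair in R has its reverse in R.
Transitive: yes — every two-step R-path is closed by a direct edge.
So R is an equivalence relation.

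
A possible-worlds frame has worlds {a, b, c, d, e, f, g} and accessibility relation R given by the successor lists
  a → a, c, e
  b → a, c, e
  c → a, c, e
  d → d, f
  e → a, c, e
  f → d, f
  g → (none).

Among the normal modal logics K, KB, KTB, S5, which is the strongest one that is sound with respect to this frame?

Symmetric (axiom B): no — b R a but not a R b.
Reflexive (axiom T): no — b is not related to itself.
Euclidean (axiom 5): yes — any two successors of a common world are R-related.
So F validates K; KB would additionally require R to be symmetric. The strongest is K.

K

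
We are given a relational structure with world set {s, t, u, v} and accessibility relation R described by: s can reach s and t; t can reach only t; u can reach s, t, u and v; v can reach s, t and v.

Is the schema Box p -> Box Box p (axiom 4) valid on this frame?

Yes

Axiom 4 corresponds to the accessibility relation being transitive.
Transitive: yes — every two-step R-path is closed by a direct edge.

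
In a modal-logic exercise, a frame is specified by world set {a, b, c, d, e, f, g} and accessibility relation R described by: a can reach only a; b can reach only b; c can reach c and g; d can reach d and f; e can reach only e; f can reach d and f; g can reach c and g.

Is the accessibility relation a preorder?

Reflexive: yes — every world is R-related to itself.
Transitive: yes — every two-step R-path is closed by a direct edge.
So R is a preorder.

Yes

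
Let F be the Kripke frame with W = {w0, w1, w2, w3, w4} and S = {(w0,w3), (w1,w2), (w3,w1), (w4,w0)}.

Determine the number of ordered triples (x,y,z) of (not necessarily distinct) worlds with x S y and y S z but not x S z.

Enumerating: (w0,w3,w1), (w3,w1,w2), (w4,w0,w3).

3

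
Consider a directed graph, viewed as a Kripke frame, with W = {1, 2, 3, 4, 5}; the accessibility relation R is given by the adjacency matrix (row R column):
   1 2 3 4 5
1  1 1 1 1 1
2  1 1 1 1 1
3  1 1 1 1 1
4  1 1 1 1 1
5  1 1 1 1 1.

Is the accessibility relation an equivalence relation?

Yes

Reflexive: yes — every world is R-related to itself.
Symmetric: yes — every pair in R has its reverse in R.
Transitive: yes — every two-step R-path is closed by a direct edge.
So R is an equivalence relation.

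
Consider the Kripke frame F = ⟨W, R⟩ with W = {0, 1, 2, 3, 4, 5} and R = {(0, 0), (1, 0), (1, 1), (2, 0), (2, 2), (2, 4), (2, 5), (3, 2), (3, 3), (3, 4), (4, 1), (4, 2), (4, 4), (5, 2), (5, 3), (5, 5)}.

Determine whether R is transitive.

No

Transitive: no — 2 R 4 and 4 R 1, but not 2 R 1.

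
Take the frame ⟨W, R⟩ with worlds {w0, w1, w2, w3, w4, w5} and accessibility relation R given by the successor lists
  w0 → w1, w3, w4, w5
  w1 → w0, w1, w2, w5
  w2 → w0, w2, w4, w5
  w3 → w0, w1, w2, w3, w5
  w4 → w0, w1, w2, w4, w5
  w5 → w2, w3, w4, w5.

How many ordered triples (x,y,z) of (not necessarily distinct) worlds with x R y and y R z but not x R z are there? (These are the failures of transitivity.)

Enumerating: (w0,w1,w0), (w0,w1,w2), (w0,w3,w0), (w0,w3,w2), (w0,w4,w0), (w0,w4,w2), (w0,w5,w2), (w1,w0,w3), (w1,w0,w4), (w1,w2,w4), (w1,w5,w3), (w1,w5,w4), … and 14 more.
Total: 26.

26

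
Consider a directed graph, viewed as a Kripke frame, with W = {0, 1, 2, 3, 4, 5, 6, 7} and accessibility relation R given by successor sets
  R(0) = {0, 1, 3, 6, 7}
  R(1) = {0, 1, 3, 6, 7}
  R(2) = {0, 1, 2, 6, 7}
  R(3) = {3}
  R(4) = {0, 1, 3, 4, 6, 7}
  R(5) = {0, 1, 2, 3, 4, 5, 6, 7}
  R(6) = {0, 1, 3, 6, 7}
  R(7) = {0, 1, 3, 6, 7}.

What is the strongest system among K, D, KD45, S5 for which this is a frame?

Serial (axiom D): yes — every world has a successor (e.g. 0 R 0).
Euclidean (axiom 5): no — 0 R 3 and 0 R 1, but not 3 R 1.
Transitive (axiom 4): no — 2 R 0 and 0 R 3, but not 2 R 3.
Reflexive (axiom T): yes — every world is R-related to itself.
So F validates K, D; KD45 would additionally require R to be Euclidean and transitive. The strongest is D.

D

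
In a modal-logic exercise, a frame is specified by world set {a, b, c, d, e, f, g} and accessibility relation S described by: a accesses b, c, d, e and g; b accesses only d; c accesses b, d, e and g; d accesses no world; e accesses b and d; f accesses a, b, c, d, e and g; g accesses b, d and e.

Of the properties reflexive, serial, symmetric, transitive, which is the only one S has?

Reflexive: no — a is not related to itself.
Serial: no — d has no S-successor.
Symmetric: no — a S b but not b S a.
Transitive: yes — every two-step S-path is closed by a direct edge.
Only transitive holds.

transitive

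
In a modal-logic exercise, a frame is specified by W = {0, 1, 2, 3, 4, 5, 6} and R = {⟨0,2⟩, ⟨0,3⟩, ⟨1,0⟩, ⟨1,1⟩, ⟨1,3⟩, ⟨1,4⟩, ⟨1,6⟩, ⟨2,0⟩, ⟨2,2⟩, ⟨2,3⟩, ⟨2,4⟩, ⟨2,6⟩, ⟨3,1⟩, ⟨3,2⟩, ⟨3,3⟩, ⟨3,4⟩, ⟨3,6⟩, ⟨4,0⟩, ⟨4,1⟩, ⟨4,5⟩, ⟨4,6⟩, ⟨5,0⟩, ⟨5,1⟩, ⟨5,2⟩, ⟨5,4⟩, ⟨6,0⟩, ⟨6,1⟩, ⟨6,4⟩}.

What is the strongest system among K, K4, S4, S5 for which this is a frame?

Transitive (axiom 4): no — 0 R 2 and 2 R 4, but not 0 R 4.
Reflexive (axiom T): no — 0 is not related to itself.
Euclidean (axiom 5): no — 1 R 0 and 1 R 4, but not 0 R 4.
So F validates K; K4 would additionally require R to be transitive. The strongest is K.

K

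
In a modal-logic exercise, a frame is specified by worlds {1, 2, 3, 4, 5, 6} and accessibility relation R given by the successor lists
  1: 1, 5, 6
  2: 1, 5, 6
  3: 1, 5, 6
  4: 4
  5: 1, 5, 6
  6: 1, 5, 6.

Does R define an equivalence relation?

Reflexive: no — 2 is not related to itself.
Symmetric: no — 2 R 1 but not 1 R 2.
Transitive: yes — every two-step R-path is closed by a direct edge.
So R is not an equivalence relation.

No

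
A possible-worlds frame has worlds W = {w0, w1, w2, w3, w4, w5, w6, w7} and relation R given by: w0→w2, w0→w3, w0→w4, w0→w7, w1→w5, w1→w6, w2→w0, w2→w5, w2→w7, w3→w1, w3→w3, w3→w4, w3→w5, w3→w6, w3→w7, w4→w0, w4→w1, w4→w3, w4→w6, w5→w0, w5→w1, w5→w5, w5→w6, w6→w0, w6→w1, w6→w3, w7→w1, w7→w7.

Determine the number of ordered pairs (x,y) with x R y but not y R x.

Enumerating: (w0,w3), (w0,w7), (w2,w5), (w2,w7), (w3,w1), (w3,w5), (w3,w7), (w4,w1), (w4,w6), (w5,w0), (w5,w6), (w6,w0), (w7,w1).

13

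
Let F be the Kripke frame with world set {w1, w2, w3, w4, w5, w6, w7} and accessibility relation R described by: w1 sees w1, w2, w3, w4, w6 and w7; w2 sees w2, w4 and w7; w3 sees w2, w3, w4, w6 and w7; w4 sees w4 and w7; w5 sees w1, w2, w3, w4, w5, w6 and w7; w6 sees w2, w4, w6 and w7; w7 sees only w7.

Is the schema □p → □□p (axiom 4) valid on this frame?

Yes

The schema 4 characterises exactly the transitive frames.
Transitive: yes — every two-step R-path is closed by a direct edge.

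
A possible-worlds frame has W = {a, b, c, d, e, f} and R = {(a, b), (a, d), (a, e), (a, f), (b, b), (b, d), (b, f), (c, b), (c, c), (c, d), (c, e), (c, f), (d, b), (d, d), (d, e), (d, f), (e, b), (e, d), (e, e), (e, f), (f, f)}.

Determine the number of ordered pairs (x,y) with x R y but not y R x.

12

Enumerating: (a,b), (a,d), (a,e), (a,f), (b,f), (c,b), (c,d), (c,e), (c,f), (d,f), (e,b), (e,f).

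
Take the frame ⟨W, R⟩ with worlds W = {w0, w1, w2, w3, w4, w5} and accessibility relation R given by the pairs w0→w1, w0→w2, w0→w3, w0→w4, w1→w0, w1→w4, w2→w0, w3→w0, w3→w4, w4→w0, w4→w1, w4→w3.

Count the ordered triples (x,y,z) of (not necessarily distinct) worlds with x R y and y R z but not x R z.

Enumerating: (w0,w1,w0), (w0,w2,w0), (w0,w3,w0), (w0,w4,w0), (w1,w0,w1), (w1,w0,w2), (w1,w0,w3), (w1,w4,w1), (w1,w4,w3), (w2,w0,w1), (w2,w0,w2), (w2,w0,w3), … and 10 more.
Total: 22.

22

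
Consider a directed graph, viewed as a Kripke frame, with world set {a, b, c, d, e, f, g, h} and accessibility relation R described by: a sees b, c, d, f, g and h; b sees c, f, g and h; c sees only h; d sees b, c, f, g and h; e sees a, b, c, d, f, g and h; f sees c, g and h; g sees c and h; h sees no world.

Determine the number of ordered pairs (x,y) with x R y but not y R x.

28

Enumerating: (a,b), (a,c), (a,d), (a,f), (a,g), (a,h), (b,c), (b,f), (b,g), (b,h), (c,h), (d,b), … and 16 more.
Total: 28.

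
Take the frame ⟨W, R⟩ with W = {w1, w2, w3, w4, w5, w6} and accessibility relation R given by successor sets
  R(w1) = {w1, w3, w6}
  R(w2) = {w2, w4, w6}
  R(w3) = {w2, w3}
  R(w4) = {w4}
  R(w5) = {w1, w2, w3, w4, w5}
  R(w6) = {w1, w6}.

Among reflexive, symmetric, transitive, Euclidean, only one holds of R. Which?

Reflexive: yes — every world is R-related to itself.
Symmetric: no — w1 R w3 but not w3 R w1.
Transitive: no — w1 R w3 and w3 R w2, but not w1 R w2.
Euclidean: no — w1 R w3 and w1 R w6, but not w3 R w6.
Only reflexive holds.

reflexive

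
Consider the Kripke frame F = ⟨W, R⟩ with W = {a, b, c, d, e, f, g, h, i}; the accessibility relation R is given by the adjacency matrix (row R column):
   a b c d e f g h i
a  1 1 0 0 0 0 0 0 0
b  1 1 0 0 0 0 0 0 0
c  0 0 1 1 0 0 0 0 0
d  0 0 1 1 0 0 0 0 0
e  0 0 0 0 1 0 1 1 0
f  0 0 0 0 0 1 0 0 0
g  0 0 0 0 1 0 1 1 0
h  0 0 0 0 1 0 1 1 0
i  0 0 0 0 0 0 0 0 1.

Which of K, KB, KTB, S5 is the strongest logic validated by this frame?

S5

Symmetric (axiom B): yes — every pair in R has its reverse in R.
Reflexive (axiom T): yes — every world is R-related to itself.
Euclidean (axiom 5): yes — any two successors of a common world are R-related.
So F validates K, KB, KTB, S5. The strongest is S5.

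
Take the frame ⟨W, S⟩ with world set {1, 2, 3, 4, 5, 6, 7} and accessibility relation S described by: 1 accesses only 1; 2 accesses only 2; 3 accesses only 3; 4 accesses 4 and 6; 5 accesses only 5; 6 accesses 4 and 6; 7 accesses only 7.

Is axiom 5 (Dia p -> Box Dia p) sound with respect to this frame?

Axiom 5 corresponds to the accessibility relation being Euclidean.
Euclidean: yes — any two successors of a common world are S-related.

Yes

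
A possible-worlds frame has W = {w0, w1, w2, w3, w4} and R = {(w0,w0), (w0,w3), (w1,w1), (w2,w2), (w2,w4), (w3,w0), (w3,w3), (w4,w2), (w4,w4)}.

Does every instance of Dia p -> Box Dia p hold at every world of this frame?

Yes

By correspondence theory, 5 is valid on a frame iff R is Euclidean.
Euclidean: yes — any two successors of a common world are R-related.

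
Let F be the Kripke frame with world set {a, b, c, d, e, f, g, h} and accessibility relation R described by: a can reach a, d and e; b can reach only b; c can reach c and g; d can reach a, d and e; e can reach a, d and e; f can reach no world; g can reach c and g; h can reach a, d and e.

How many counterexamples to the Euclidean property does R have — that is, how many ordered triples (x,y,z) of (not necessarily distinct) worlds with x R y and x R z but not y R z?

R is Euclidean; there are no such tuples.

0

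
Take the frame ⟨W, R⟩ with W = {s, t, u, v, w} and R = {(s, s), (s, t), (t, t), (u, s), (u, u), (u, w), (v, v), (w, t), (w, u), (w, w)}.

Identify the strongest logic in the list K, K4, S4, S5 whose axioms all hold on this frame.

K

Transitive (axiom 4): no — u R s and s R t, but not u R t.
Reflexive (axiom T): yes — every world is R-related to itself.
Euclidean (axiom 5): no — u R s and u R w, but not s R w.
So F validates K; K4 would additionally require R to be transitive. The strongest is K.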